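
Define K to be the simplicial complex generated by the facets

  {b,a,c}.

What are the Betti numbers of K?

Take the total order a < b < c on the vertex set. Then K (dimension 2) consists of the simplices:

  0-simplices (3): a, b, c
  1-simplices (3): ab, ac, bc
  2-simplices (1): abc

so the chain groups are C_0 ≅ Z^3, C_1 ≅ Z^3, C_2 ≅ Z^1.

∂_1: C_1 → C_0 maps an edge to its endpoints' difference, ∂[p,q] = q − p. For instance
  ∂ab = b − a.
As a 3×3 matrix over Z this has rank 2, with invariant factors (1,1).

The boundary map ∂_2: C_2 → C_1 sends each 2-simplex [p,q,r] to [q,r] − [p,r] + [p,q]. For instance
  ∂abc = bc − ac + ab.
As a 3×1 matrix over Z this has rank 1, with invariant factors (1).

Reading off H_k = ker ∂_k / im ∂_{k+1}:

  H_0: rank C_0 − rank ∂_1 = 3 − 2 = 1, and the invariant factors of ∂_1 are all 1, so H_0 ≅ Z.
  H_1: rank ker ∂_1 − rank ∂_2 = (3 − 2) − 1 = 0, and the invariant factors of ∂_2 are all 1, so H_1 ≅ 0.
  H_2: rank ker ∂_2 − rank ∂_3 = (1 − 1) − 0 = 0, and there is no ∂_3, so H_2 ≅ 0.

Hence the Betti numbers are b_0 = 1, b_1 = 0, b_2 = 0.

b_0 = 1, b_1 = 0, b_2 = 0.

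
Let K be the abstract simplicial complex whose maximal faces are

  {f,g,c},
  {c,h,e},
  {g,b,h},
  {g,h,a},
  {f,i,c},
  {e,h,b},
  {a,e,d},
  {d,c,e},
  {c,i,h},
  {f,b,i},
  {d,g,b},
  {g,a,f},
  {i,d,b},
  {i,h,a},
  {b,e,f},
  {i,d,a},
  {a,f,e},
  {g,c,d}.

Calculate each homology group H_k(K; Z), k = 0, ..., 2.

We work with the vertex ordering a < b < c < d < e < f < g < h < i. The simplices of K, each written with vertices in increasing order, are:

  0-simplices (9): a, b, c, d, e, f, g, h, i
  1-simplices (27): ad, ae, af, ag, ah, ai, bd, be, bf, bg, bh, bi, cd, ce, cf, cg, ch, ci, de, dg, di, ef, eh, fg, fi, gh, hi
  2-simplices (18): ade, adi, aef, afg, agh, ahi, bdg, bdi, bef, beh, bfi, bgh, cde, cdg, ceh, cfg, cfi, chi

so the chain groups are C_0 ≅ Z^9, C_1 ≅ Z^27, C_2 ≅ Z^18.

∂_1: C_1 → C_0 maps an edge to its endpoints' difference, ∂[p,q] = q − p.
The 9×27 boundary matrix has rank 8 and Smith normal form diag(1,1,1,1,1,1,1,1).

∂_2: C_2 → C_1 maps a triangle to the signed sum of its edges. For instance
  ∂beh = eh − bh + be,
  ∂cde = de − ce + cd.
As a 27×18 matrix over Z this has rank 17, with invariant factors (1,1,1,1,1,1,1,1,1,1,1,1,1,1,1,1,1).

From H_k ≅ ker(∂_k) / im(∂_{k+1}) we obtain:

  H_0: rank C_0 − rank ∂_1 = 9 − 8 = 1, and the invariant factors of ∂_1 are all 1, so H_0 = Z.
  H_1: rank ker ∂_1 − rank ∂_2 = (27 − 8) − 17 = 2, and the invariant factors of ∂_2 are all 1, so H_1 = Z^2.
  H_2: rank ker ∂_2 − rank ∂_3 = (18 − 17) − 0 = 1, and there is no ∂_3, so H_2 = Z.

H_0 ≅ Z,  H_1 ≅ Z^2,  H_2 ≅ Z.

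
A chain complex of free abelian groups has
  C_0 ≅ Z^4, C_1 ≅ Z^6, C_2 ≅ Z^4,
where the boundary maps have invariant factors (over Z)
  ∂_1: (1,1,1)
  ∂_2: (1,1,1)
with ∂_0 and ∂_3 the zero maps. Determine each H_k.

H_0 = Z,  H_1 = 0,  H_2 = Z.

H_0: b_0 = 4 − 0 − 3 = 1; torsion from ∂_1 factors > 1: none. So H_0 = Z.
H_1: b_1 = 6 − 3 − 3 = 0; torsion from ∂_2 factors > 1: none. So H_1 = 0.
H_2: b_2 = 4 − 3 − 0 = 1; torsion from ∂_3 factors > 1: none. So H_2 = Z.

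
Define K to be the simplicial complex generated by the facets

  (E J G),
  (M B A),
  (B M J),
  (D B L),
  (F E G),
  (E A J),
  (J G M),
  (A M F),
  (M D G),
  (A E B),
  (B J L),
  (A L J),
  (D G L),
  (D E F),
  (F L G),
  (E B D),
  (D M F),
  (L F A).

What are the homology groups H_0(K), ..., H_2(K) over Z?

H_0 = Z,  H_1 = Z ⊕ Z/2,  H_2 = 0.

Take the total order A < B < D < E < F < G < J < L < M on the vertex set. Then K (dimension 2) consists of the simplices:

  0-simplices (9): A, B, D, E, F, G, J, L, M
  1-simplices (27): AB, AE, AF, AJ, AL, AM, BD, BE, BJ, BL, BM, DE, DF, DG, DL, DM, EF, EG, EJ, FG, FL, FM, GJ, GL, GM, JL, JM
  2-simplices (18): ABE, ABM, AEJ, AFL, AFM, AJL, BDE, BDL, BJL, BJM, DEF, DFM, DGL, DGM, EFG, EGJ, FGL, GJM

giving chain groups C_0 ≅ Z^9, C_1 ≅ Z^27, C_2 ≅ Z^18.

The boundary map ∂_1: C_1 → C_0 maps an edge to its endpoints' difference, ∂[p,q] = q − p.
This gives a 9×27 integer matrix of rank 8; reducing to Smith normal form yields diagonal entries (1,1,1,1,1,1,1,1).

∂_2: C_2 → C_1 maps a triangle to the signed sum of its edges. For instance
  ∂AJL = JL − AL + AJ,
  ∂ABM = BM − AM + AB.
As a 27×18 matrix over Z this has rank 18, with invariant factors (1,1,1,1,1,1,1,1,1,1,1,1,1,1,1,1,1,2).

From H_k ≅ ker(∂_k) / im(∂_{k+1}) we obtain:

  H_0: rank C_0 − rank ∂_1 = 9 − 8 = 1, and the invariant factors of ∂_1 are all 1, so H_0 ≅ Z.
  H_1: rank ker ∂_1 − rank ∂_2 = (27 − 8) − 18 = 1, and ∂_2 has invariant factor 2 > 1, so H_1 ≅ Z ⊕ Z/2.
  H_2: rank ker ∂_2 − rank ∂_3 = (18 − 18) − 0 = 0, and there is no ∂_3, so H_2 ≅ 0.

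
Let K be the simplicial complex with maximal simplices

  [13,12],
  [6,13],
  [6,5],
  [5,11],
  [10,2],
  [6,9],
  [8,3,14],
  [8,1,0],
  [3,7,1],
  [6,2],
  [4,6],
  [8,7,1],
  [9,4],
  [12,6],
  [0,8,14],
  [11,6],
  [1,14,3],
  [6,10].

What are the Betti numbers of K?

b_0 = 2, b_1 = 5, b_2 = 0.

We work with the vertex ordering 0 < 1 < 2 < 3 < 4 < 5 < 6 < 7 < 8 < 9 < 10 < 11 < 12 < 13 < 14. The simplices of K, each written with vertices in increasing order, are:

  0-simplices (15): [0], [1], [2], [3], [4], [5], [6], [7], [8], [9], [10], [11], [12], [13], [14]
  1-simplices (24): (24 of them)
  2-simplices (6): [0,1,8], [0,8,14], [1,3,7], [1,3,14], [1,7,8], [3,8,14]

Hence C_0 ≅ Z^15, C_1 ≅ Z^24, C_2 ≅ Z^6.

Boundary ∂_1: C_1 → C_0 is given by ∂[p,q] = [q] − [p]. For instance
  ∂[2,10] = [10] − [2].
This gives a 15×24 integer matrix of rank 13; reducing to Smith normal form yields diagonal entries (1,1,1,1,1,1,1,1,1,1,1,1,1).

∂_2: C_2 → C_1 sends each 2-simplex [p,q,r] to [q,r] − [p,r] + [p,q]. For instance
  ∂[3,8,14] = [8,14] − [3,14] + [3,8],
  ∂[1,3,7] = [3,7] − [1,7] + [1,3].
The 24×6 boundary matrix has rank 6 and Smith normal form diag(1,1,1,1,1,1).

Now H_k = ker ∂_k / im ∂_{k+1}, so:

  H_0: rank C_0 − rank ∂_1 = 15 − 13 = 2, and the invariant factors of ∂_1 are all 1, so H_0 = Z^2.
  H_1: rank ker ∂_1 − rank ∂_2 = (24 − 13) − 6 = 5, and the invariant factors of ∂_2 are all 1, so H_1 = Z^5.
  H_2: rank ker ∂_2 − rank ∂_3 = (6 − 6) − 0 = 0, and there is no ∂_3, so H_2 = 0.

Hence the Betti numbers are b_0 = 2, b_1 = 5, b_2 = 0.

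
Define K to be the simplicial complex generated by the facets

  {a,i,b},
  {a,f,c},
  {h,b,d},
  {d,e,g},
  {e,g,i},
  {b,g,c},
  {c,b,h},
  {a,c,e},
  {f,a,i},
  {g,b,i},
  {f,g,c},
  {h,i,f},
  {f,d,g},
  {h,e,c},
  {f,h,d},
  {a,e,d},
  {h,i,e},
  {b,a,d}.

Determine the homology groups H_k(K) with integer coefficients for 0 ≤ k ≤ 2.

We work with the vertex ordering a < b < c < d < e < f < g < h < i. The simplices of K, each written with vertices in increasing order, are:

  0-simplices (9): a, b, c, d, e, f, g, h, i
  1-simplices (27): ab, ac, ad, ae, af, ai, bc, bd, bg, bh, bi, ce, cf, cg, ch, de, df, dg, dh, eg, eh, ei, fg, fh, fi, gi, hi
  2-simplices (18): abd, abi, ace, acf, ade, afi, bcg, bch, bdh, bgi, ceh, cfg, deg, dfg, dfh, egi, ehi, fhi

so the chain groups are C_0 ≅ Z^9, C_1 ≅ Z^27, C_2 ≅ Z^18.

Boundary ∂_1: C_1 → C_0 is given by ∂[p,q] = [q] − [p]. For instance
  ∂af = f − a.
The 9×27 boundary matrix has rank 8 and Smith normal form diag(1,1,1,1,1,1,1,1).

The boundary map ∂_2: C_2 → C_1 sends each 2-simplex [p,q,r] to [q,r] − [p,r] + [p,q]. For instance
  ∂bch = ch − bh + bc,
  ∂dfh = fh − dh + df.
The resulting 27×18 matrix has rank 17, and its Smith normal form has invariant factors (1,1,1,1,1,1,1,1,1,1,1,1,1,1,1,1,1).

Computing H_k = (kernel of ∂_k) / (image of ∂_{k+1}):

  H_0: rank C_0 − rank ∂_1 = 9 − 8 = 1, and the invariant factors of ∂_1 are all 1, so H_0 ≅ Z.
  H_1: rank ker ∂_1 − rank ∂_2 = (27 − 8) − 17 = 2, and the invariant factors of ∂_2 are all 1, so H_1 ≅ Z^2.
  H_2: rank ker ∂_2 − rank ∂_3 = (18 − 17) − 0 = 1, and there is no ∂_3, so H_2 ≅ Z.

H_0 ≅ Z,  H_1 ≅ Z^2,  H_2 ≅ Z.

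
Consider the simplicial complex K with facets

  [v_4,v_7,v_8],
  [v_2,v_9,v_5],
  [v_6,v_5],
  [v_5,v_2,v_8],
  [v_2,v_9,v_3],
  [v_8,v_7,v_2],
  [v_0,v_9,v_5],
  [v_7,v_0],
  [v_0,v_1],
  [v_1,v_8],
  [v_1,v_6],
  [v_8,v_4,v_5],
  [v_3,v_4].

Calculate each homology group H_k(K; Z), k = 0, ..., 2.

Fix the vertex order v_0 < v_1 < v_2 < v_3 < v_4 < v_5 < v_6 < v_7 < v_8 < v_9 and write every simplex with vertices in increasing order. Then dim K = 2 and the simplices of K are:

  0-simplices (10): [v_0], [v_1], [v_2], [v_3], [v_4], [v_5], [v_6], [v_7], [v_8], [v_9]
  1-simplices (20): (20 of them)
  2-simplices (7): [v_0,v_5,v_9], [v_2,v_3,v_9], [v_2,v_5,v_8], [v_2,v_5,v_9], [v_2,v_7,v_8], [v_4,v_5,v_8], [v_4,v_7,v_8]

Hence C_0 ≅ Z^10, C_1 ≅ Z^20, C_2 ≅ Z^7.

The boundary map ∂_1: C_1 → C_0 sends each edge [p,q] (with p < q) to q − p. For instance
  ∂[v_3,v_4] = [v_4] − [v_3].
The 10×20 boundary matrix has rank 9 and Smith normal form diag(1,1,1,1,1,1,1,1,1).

The boundary map ∂_2: C_2 → C_1 sends each 2-simplex [p,q,r] to [q,r] − [p,r] + [p,q]. For instance
  ∂[v_4,v_7,v_8] = [v_7,v_8] − [v_4,v_8] + [v_4,v_7],
  ∂[v_2,v_5,v_9] = [v_5,v_9] − [v_2,v_9] + [v_2,v_5].
This gives a 20×7 integer matrix of rank 7; reducing to Smith normal form yields diagonal entries (1,1,1,1,1,1,1).

Computing H_k = (kernel of ∂_k) / (image of ∂_{k+1}):

  H_0: rank C_0 − rank ∂_1 = 10 − 9 = 1, and the invariant factors of ∂_1 are all 1, so H_0 ≅ Z.
  H_1: rank ker ∂_1 − rank ∂_2 = (20 − 9) − 7 = 4, and the invariant factors of ∂_2 are all 1, so H_1 ≅ Z^4.
  H_2: rank ker ∂_2 − rank ∂_3 = (7 − 7) − 0 = 0, and there is no ∂_3, so H_2 ≅ 0.

H_0 = Z,  H_1 = Z^4,  H_2 = 0.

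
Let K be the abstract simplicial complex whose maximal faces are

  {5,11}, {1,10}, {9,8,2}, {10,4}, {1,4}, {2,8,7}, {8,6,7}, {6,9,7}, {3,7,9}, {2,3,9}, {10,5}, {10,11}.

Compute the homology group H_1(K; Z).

Take the total order 1 < 2 < 3 < 4 < 5 < 6 < 7 < 8 < 9 < 10 < 11 on the vertex set. Then K (dimension 2) consists of the simplices:

  0-simplices (11): [1], [2], [3], [4], [5], [6], [7], [8], [9], [10], [11]
  1-simplices (18): [1,4], [1,10], [2,3], [2,7], [2,8], [2,9], [3,7], [3,9], [4,10], [5,10], [5,11], [6,7], [6,8], [6,9], [7,8], [7,9], [8,9], [10,11]
  2-simplices (6): [2,3,9], [2,7,8], [2,8,9], [3,7,9], [6,7,8], [6,7,9]

so the chain groups are C_0 ≅ Z^11, C_1 ≅ Z^18, C_2 ≅ Z^6.

Boundary ∂_1: C_1 → C_0 is given by ∂[p,q] = [q] − [p].
The resulting 11×18 matrix has rank 9, and its Smith normal form has invariant factors (1,1,1,1,1,1,1,1,1).

Boundary ∂_2: C_2 → C_1 acts by ∂[p,q,r] = [q,r] − [p,r] + [p,q]. For instance
  ∂[3,7,9] = [7,9] − [3,9] + [3,7],
  ∂[2,8,9] = [8,9] − [2,9] + [2,8].
The 18×6 boundary matrix has rank 6 and Smith normal form diag(1,1,1,1,1,1).

Computing H_k = (kernel of ∂_k) / (image of ∂_{k+1}):

  H_1: rank ker ∂_1 − rank ∂_2 = (18 − 9) − 6 = 3, and the invariant factors of ∂_2 are all 1, so H_1 ≅ Z^3.

(K is a triangulation of the disjoint union of a wedge of 2 circles and the cylinder S^1 x I.)

H_1 ≅ Z^3.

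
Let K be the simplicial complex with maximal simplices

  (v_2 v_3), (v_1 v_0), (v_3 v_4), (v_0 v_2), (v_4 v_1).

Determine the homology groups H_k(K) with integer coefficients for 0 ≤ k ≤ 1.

H_0 = Z,  H_1 = Z.

Fix the vertex order v_0 < v_1 < v_2 < v_3 < v_4 and write every simplex with vertices in increasing order. Then dim K = 1 and the simplices of K are:

  0-simplices (5): [v_0], [v_1], [v_2], [v_3], [v_4]
  1-simplices (5): [v_0,v_1], [v_0,v_2], [v_1,v_4], [v_2,v_3], [v_3,v_4]

so the chain groups are C_0 ≅ Z^5, C_1 ≅ Z^5.

∂_1: C_1 → C_0 is given by ∂[p,q] = [q] − [p]. For instance
  ∂[v_2,v_3] = [v_3] − [v_2].
As a 5×5 matrix over Z this has rank 4, with invariant factors (1,1,1,1).

Computing H_k = (kernel of ∂_k) / (image of ∂_{k+1}):

  H_0: rank C_0 − rank ∂_1 = 5 − 4 = 1, and the invariant factors of ∂_1 are all 1, so H_0 = Z.
  H_1: rank ker ∂_1 − rank ∂_2 = (5 − 4) − 0 = 1, and there is no ∂_2, so H_1 = Z.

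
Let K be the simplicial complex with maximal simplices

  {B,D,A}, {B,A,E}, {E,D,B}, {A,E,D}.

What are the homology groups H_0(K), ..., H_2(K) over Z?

K has 4 vertices, 6 edges, 4 triangles.
rank ∂_0 = 0, rank ∂_1 = 3 ⇒ b_0 = 4 − 0 − 3 = 1; all invariant factors of ∂_1 are 1 so no torsion. So H_0 = Z.
rank ∂_1 = 3, rank ∂_2 = 3 ⇒ b_1 = 6 − 3 − 3 = 0; all invariant factors of ∂_2 are 1 so no torsion. So H_1 = 0.
rank ∂_2 = 3, rank ∂_3 = 0 ⇒ b_2 = 4 − 3 − 0 = 1. So H_2 = Z.

H_0 ≅ Z,  H_1 = 0,  H_2 ≅ Z.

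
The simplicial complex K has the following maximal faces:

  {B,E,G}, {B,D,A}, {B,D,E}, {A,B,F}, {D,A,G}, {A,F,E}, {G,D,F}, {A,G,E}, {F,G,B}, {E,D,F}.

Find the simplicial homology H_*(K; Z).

H_0 = Z,  H_1 = Z/2,  H_2 = 0.

Order the vertices as A < B < D < E < F < G. Listing each simplex with vertices in this order, K has dimension 2 with simplices:

  0-simplices (6): A, B, D, E, F, G
  1-simplices (15): AB, AD, AE, AF, AG, BD, BE, BF, BG, DE, DF, DG, EF, EG, FG
  2-simplices (10): ABD, ABF, ADG, AEF, AEG, BDE, BEG, BFG, DEF, DFG

so the chain groups are C_0 ≅ Z^6, C_1 ≅ Z^15, C_2 ≅ Z^10.

∂_1: C_1 → C_0 sends each edge [p,q] (with p < q) to q − p. For instance
  ∂AE = E − A.
The resulting 6×15 matrix has rank 5, and its Smith normal form has invariant factors (1,1,1,1,1).

Boundary ∂_2: C_2 → C_1 sends each 2-simplex [p,q,r] to [q,r] − [p,r] + [p,q]. For instance
  ∂BFG = FG − BG + BF,
  ∂ADG = DG − AG + AD.
As a 15×10 matrix over Z this has rank 10, with invariant factors (1,1,1,1,1,1,1,1,1,2).

Reading off H_k = ker ∂_k / im ∂_{k+1}:

  H_0: rank C_0 − rank ∂_1 = 6 − 5 = 1, and the invariant factors of ∂_1 are all 1, so H_0 ≅ Z.
  H_1: rank ker ∂_1 − rank ∂_2 = (15 − 5) − 10 = 0, and ∂_2 has invariant factor 2 > 1, so H_1 ≅ Z/2.
  H_2: rank ker ∂_2 − rank ∂_3 = (10 − 10) − 0 = 0, and there is no ∂_3, so H_2 ≅ 0.

(K is a triangulation of the real projective plane RP^2.)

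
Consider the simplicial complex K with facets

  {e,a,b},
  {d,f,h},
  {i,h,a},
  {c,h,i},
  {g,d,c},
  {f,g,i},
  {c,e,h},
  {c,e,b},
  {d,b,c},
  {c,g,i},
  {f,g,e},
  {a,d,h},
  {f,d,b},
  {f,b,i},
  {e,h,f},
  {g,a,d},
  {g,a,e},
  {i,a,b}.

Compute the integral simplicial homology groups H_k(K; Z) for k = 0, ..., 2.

Order the vertices as a < b < c < d < e < f < g < h < i. Listing each simplex with vertices in this order, K has dimension 2 with simplices:

  0-simplices (9): a, b, c, d, e, f, g, h, i
  1-simplices (27): ab, ad, ae, ag, ah, ai, bc, bd, be, bf, bi, cd, ce, cg, ch, ci, df, dg, dh, ef, eg, eh, fg, fh, fi, gi, hi
  2-simplices (18): abe, abi, adg, adh, aeg, ahi, bcd, bce, bdf, bfi, cdg, ceh, cgi, chi, dfh, efg, efh, fgi

giving chain groups C_0 ≅ Z^9, C_1 ≅ Z^27, C_2 ≅ Z^18.

∂_1: C_1 → C_0 maps an edge to its endpoints' difference, ∂[p,q] = q − p.
As a 9×27 matrix over Z this has rank 8, with invariant factors (1,1,1,1,1,1,1,1).

Boundary ∂_2: C_2 → C_1 acts by ∂[p,q,r] = [q,r] − [p,r] + [p,q]. For instance
  ∂cdg = dg − cg + cd,
  ∂bce = ce − be + bc.
This gives a 27×18 integer matrix of rank 17; reducing to Smith normal form yields diagonal entries (1,1,1,1,1,1,1,1,1,1,1,1,1,1,1,1,1).

Now H_k = ker ∂_k / im ∂_{k+1}, so:

  H_0: rank C_0 − rank ∂_1 = 9 − 8 = 1, and the invariant factors of ∂_1 are all 1, so H_0 = Z.
  H_1: rank ker ∂_1 − rank ∂_2 = (27 − 8) − 17 = 2, and the invariant factors of ∂_2 are all 1, so H_1 = Z^2.
  H_2: rank ker ∂_2 − rank ∂_3 = (18 − 17) − 0 = 1, and there is no ∂_3, so H_2 = Z.

As a check, the Euler characteristic is 9 − 27 + 18 = 0, which agrees with 1 − 2 + 1 = 0.
(K is a triangulation of the torus T^2.)

H_0 = Z,  H_1 = Z^2,  H_2 = Z.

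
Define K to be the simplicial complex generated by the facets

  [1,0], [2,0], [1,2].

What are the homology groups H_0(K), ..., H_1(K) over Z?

H_0 ≅ Z,  H_1 ≅ Z.

Order the vertices as 0 < 1 < 2. Listing each simplex with vertices in this order, K has dimension 1 with simplices:

  0-simplices (3): [0], [1], [2]
  1-simplices (3): [0,1], [0,2], [1,2]

giving chain groups C_0 ≅ Z^3, C_1 ≅ Z^3.

The boundary map ∂_1: C_1 → C_0 maps an edge to its endpoints' difference, ∂[p,q] = q − p. For instance
  ∂[0,2] = [2] − [0].
The 3×3 boundary matrix has rank 2 and Smith normal form diag(1,1).

Computing H_k = (kernel of ∂_k) / (image of ∂_{k+1}):

  H_0: rank C_0 − rank ∂_1 = 3 − 2 = 1, and the invariant factors of ∂_1 are all 1, so H_0 = Z.
  H_1: rank ker ∂_1 − rank ∂_2 = (3 − 2) − 0 = 1, and there is no ∂_2, so H_1 = Z.

(K is a triangulation of the circle S^1.)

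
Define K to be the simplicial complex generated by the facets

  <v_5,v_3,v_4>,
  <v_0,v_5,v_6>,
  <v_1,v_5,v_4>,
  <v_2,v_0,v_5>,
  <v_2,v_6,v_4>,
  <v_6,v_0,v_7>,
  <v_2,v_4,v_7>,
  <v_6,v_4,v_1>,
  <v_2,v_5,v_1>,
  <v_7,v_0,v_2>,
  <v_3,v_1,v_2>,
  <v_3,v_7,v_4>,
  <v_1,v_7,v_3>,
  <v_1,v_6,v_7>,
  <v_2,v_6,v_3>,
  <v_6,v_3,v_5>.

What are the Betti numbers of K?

We work with the vertex ordering v_0 < v_1 < v_2 < v_3 < v_4 < v_5 < v_6 < v_7. The simplices of K, each written with vertices in increasing order, are:

  0-simplices (8): [v_0], [v_1], [v_2], [v_3], [v_4], [v_5], [v_6], [v_7]
  1-simplices (24): (24 of them)
  2-simplices (16): (16 of them)

Hence C_0 ≅ Z^8, C_1 ≅ Z^24, C_2 ≅ Z^16.

∂_1: C_1 → C_0 sends each edge [p,q] (with p < q) to q − p.
The resulting 8×24 matrix has rank 7, and its Smith normal form has invariant factors (1,1,1,1,1,1,1).

The boundary map ∂_2: C_2 → C_1 maps a triangle to the signed sum of its edges. For instance
  ∂[v_0,v_6,v_7] = [v_6,v_7] − [v_0,v_7] + [v_0,v_6],
  ∂[v_1,v_6,v_7] = [v_6,v_7] − [v_1,v_7] + [v_1,v_6].
This gives a 24×16 integer matrix of rank 15; reducing to Smith normal form yields diagonal entries (1,1,1,1,1,1,1,1,1,1,1,1,1,1,1).

From H_k ≅ ker(∂_k) / im(∂_{k+1}) we obtain:

  H_0: rank C_0 − rank ∂_1 = 8 − 7 = 1, and the invariant factors of ∂_1 are all 1, so H_0 ≅ Z.
  H_1: rank ker ∂_1 − rank ∂_2 = (24 − 7) − 15 = 2, and the invariant factors of ∂_2 are all 1, so H_1 ≅ Z^2.
  H_2: rank ker ∂_2 − rank ∂_3 = (16 − 15) − 0 = 1, and there is no ∂_3, so H_2 ≅ Z.

Hence the Betti numbers are b_0 = 1, b_1 = 2, b_2 = 1.

b_0 = 1, b_1 = 2, b_2 = 1.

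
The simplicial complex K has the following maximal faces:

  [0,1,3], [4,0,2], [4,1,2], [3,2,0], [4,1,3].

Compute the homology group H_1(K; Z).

Take the total order 0 < 1 < 2 < 3 < 4 on the vertex set. Then K (dimension 2) consists of the simplices:

  0-simplices (5): [0], [1], [2], [3], [4]
  1-simplices (10): [0,1], [0,2], [0,3], [0,4], [1,2], [1,3], [1,4], [2,3], [2,4], [3,4]
  2-simplices (5): [0,1,3], [0,2,3], [0,2,4], [1,2,4], [1,3,4]

Hence C_0 ≅ Z^5, C_1 ≅ Z^10, C_2 ≅ Z^5.

Boundary ∂_1: C_1 → C_0 maps an edge to its endpoints' difference, ∂[p,q] = q − p. For instance
  ∂[3,4] = [4] − [3].
This gives a 5×10 integer matrix of rank 4; reducing to Smith normal form yields diagonal entries (1,1,1,1).

∂_2: C_2 → C_1 sends each 2-simplex [p,q,r] to [q,r] − [p,r] + [p,q]. For instance
  ∂[1,2,4] = [2,4] − [1,4] + [1,2],
  ∂[0,2,4] = [2,4] − [0,4] + [0,2].
This gives a 10×5 integer matrix of rank 5; reducing to Smith normal form yields diagonal entries (1,1,1,1,1).

Now H_k = ker ∂_k / im ∂_{k+1}, so:

  H_1: rank ker ∂_1 − rank ∂_2 = (10 − 4) − 5 = 1, and the invariant factors of ∂_2 are all 1, so H_1 ≅ Z.

(K is a triangulation of the Möbius band.)

H_1 ≅ Z.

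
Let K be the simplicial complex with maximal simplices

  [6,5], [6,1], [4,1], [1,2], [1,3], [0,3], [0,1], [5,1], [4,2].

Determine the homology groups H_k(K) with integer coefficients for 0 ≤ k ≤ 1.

H_0 ≅ Z,  H_1 ≅ Z^3.

K has 7 vertices, 9 edges.
rank ∂_0 = 0, rank ∂_1 = 6 ⇒ b_0 = 7 − 0 − 6 = 1; all invariant factors of ∂_1 are 1 so no torsion. So H_0 ≅ Z.
rank ∂_1 = 6, rank ∂_2 = 0 ⇒ b_1 = 9 − 6 − 0 = 3. So H_1 ≅ Z^3.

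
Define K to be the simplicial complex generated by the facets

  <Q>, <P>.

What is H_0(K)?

H_0 ≅ Z^2.

We work with the vertex ordering P < Q. The simplices of K, each written with vertices in increasing order, are:

  0-simplices (2): P, Q

so the chain groups are C_0 ≅ Z^2.

Reading off H_k = ker ∂_k / im ∂_{k+1}:

  H_0: rank C_0 − rank ∂_1 = 2 − 0 = 2, and there is no ∂_1, so H_0 ≅ Z^2.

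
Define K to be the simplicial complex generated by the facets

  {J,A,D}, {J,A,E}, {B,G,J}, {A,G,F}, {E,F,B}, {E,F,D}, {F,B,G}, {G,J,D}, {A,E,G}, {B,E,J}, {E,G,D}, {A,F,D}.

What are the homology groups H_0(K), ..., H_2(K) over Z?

H_0 = Z,  H_1 = Z/2,  H_2 = 0.

Order the vertices as A < B < D < E < F < G < J. Listing each simplex with vertices in this order, K has dimension 2 with simplices:

  0-simplices (7): A, B, D, E, F, G, J
  1-simplices (18): AD, AE, AF, AG, AJ, BE, BF, BG, BJ, DE, DF, DG, DJ, EF, EG, EJ, FG, GJ
  2-simplices (12): ADF, ADJ, AEG, AEJ, AFG, BEF, BEJ, BFG, BGJ, DEF, DEG, DGJ

so the chain groups are C_0 ≅ Z^7, C_1 ≅ Z^18, C_2 ≅ Z^12.

∂_1: C_1 → C_0 is given by ∂[p,q] = [q] − [p]. For instance
  ∂BE = E − B.
As a 7×18 matrix over Z this has rank 6, with invariant factors (1,1,1,1,1,1).

Boundary ∂_2: C_2 → C_1 acts by ∂[p,q,r] = [q,r] − [p,r] + [p,q]. For instance
  ∂BEF = EF − BF + BE,
  ∂ADJ = DJ − AJ + AD.
This gives a 18×12 integer matrix of rank 12; reducing to Smith normal form yields diagonal entries (1,1,1,1,1,1,1,1,1,1,1,2).

From H_k ≅ ker(∂_k) / im(∂_{k+1}) we obtain:

  H_0: rank C_0 − rank ∂_1 = 7 − 6 = 1, and the invariant factors of ∂_1 are all 1, so H_0 ≅ Z.
  H_1: rank ker ∂_1 − rank ∂_2 = (18 − 6) − 12 = 0, and ∂_2 has invariant factor 2 > 1, so H_1 ≅ Z/2.
  H_2: rank ker ∂_2 − rank ∂_3 = (12 − 12) − 0 = 0, and there is no ∂_3, so H_2 ≅ 0.

As a check, the Euler characteristic is 7 − 18 + 12 = 1, which agrees with 1 − 0 + 0 = 1.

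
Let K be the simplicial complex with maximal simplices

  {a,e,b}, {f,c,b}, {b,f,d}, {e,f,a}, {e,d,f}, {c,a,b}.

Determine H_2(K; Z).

K has 6 vertices, 12 edges, 6 triangles.
rank ∂_2 = 6, rank ∂_3 = 0 ⇒ b_2 = 6 − 6 − 0 = 0. So H_2 ≅ 0.

H_2 ≅ 0.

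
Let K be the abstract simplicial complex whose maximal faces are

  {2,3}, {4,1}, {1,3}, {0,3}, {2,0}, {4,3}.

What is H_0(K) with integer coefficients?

Take the total order 0 < 1 < 2 < 3 < 4 on the vertex set. Then K (dimension 1) consists of the simplices:

  0-simplices (5): [0], [1], [2], [3], [4]
  1-simplices (6): [0,2], [0,3], [1,3], [1,4], [2,3], [3,4]

so the chain groups are C_0 ≅ Z^5, C_1 ≅ Z^6.

The boundary map ∂_1: C_1 → C_0 maps an edge to its endpoints' difference, ∂[p,q] = q − p. For instance
  ∂[2,3] = [3] − [2].
The 5×6 boundary matrix has rank 4 and Smith normal form diag(1,1,1,1).

Reading off H_k = ker ∂_k / im ∂_{k+1}:

  H_0: rank C_0 − rank ∂_1 = 5 − 4 = 1, and the invariant factors of ∂_1 are all 1, so H_0 ≅ Z.

(K is a triangulation of a wedge of 2 circles.)

H_0 ≅ Z.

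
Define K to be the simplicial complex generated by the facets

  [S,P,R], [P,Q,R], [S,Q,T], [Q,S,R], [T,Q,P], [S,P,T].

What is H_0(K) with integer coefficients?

Take the total order P < Q < R < S < T on the vertex set. Then K (dimension 2) consists of the simplices:

  0-simplices (5): P, Q, R, S, T
  1-simplices (9): PQ, PR, PS, PT, QR, QS, QT, RS, ST
  2-simplices (6): PQR, PQT, PRS, PST, QRS, QST

so the chain groups are C_0 ≅ Z^5, C_1 ≅ Z^9, C_2 ≅ Z^6.

∂_1: C_1 → C_0 maps an edge to its endpoints' difference, ∂[p,q] = q − p. For instance
  ∂ST = T − S.
The resulting 5×9 matrix has rank 4, and its Smith normal form has invariant factors (1,1,1,1).

Boundary ∂_2: C_2 → C_1 acts by ∂[p,q,r] = [q,r] − [p,r] + [p,q]. For instance
  ∂PRS = RS − PS + PR,
  ∂PQT = QT − PT + PQ.
The 9×6 boundary matrix has rank 5 and Smith normal form diag(1,1,1,1,1).

Computing H_k = (kernel of ∂_k) / (image of ∂_{k+1}):

  H_0: rank C_0 − rank ∂_1 = 5 − 4 = 1, and the invariant factors of ∂_1 are all 1, so H_0 = Z.

H_0 = Z.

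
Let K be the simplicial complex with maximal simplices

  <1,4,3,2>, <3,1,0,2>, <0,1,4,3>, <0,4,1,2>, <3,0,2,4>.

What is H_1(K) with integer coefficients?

Take the total order 0 < 1 < 2 < 3 < 4 on the vertex set. Then K (dimension 3) consists of the simplices:

  0-simplices (5): [0], [1], [2], [3], [4]
  1-simplices (10): [0,1], [0,2], [0,3], [0,4], [1,2], [1,3], [1,4], [2,3], [2,4], [3,4]
  2-simplices (10): [0,1,2], [0,1,3], [0,1,4], [0,2,3], [0,2,4], [0,3,4], [1,2,3], [1,2,4], [1,3,4], [2,3,4]
  3-simplices (5): [0,1,2,3], [0,1,2,4], [0,1,3,4], [0,2,3,4], [1,2,3,4]

giving chain groups C_0 ≅ Z^5, C_1 ≅ Z^10, C_2 ≅ Z^10, C_3 ≅ Z^5.

Boundary ∂_1: C_1 → C_0 sends each edge [p,q] (with p < q) to q − p.
The 5×10 boundary matrix has rank 4 and Smith normal form diag(1,1,1,1).

The boundary map ∂_2: C_2 → C_1 sends each 2-simplex [p,q,r] to [q,r] − [p,r] + [p,q]. For instance
  ∂[0,2,3] = [2,3] − [0,3] + [0,2],
  ∂[0,2,4] = [2,4] − [0,4] + [0,2].
The resulting 10×10 matrix has rank 6, and its Smith normal form has invariant factors (1,1,1,1,1,1).

∂_3: C_3 → C_2 sends each 3-simplex σ to the alternating sum Σ_i (−1)^i (σ with its i-th vertex removed). For instance
  ∂[0,1,2,4] = [1,2,4] − [0,2,4] + [0,1,4] − [0,1,2],
  ∂[1,2,3,4] = [2,3,4] − [1,3,4] + [1,2,4] − [1,2,3].
The resulting 10×5 matrix has rank 4, and its Smith normal form has invariant factors (1,1,1,1).

Computing H_k = (kernel of ∂_k) / (image of ∂_{k+1}):

  H_1: rank ker ∂_1 − rank ∂_2 = (10 − 4) − 6 = 0, and the invariant factors of ∂_2 are all 1, so H_1 = 0.

H_1 = 0.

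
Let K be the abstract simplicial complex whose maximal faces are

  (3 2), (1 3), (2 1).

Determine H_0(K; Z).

K has 3 vertices, 3 edges.
rank ∂_0 = 0, rank ∂_1 = 2 ⇒ b_0 = 3 − 0 − 2 = 1; all invariant factors of ∂_1 are 1 so no torsion. So H_0 = Z.

H_0 = Z.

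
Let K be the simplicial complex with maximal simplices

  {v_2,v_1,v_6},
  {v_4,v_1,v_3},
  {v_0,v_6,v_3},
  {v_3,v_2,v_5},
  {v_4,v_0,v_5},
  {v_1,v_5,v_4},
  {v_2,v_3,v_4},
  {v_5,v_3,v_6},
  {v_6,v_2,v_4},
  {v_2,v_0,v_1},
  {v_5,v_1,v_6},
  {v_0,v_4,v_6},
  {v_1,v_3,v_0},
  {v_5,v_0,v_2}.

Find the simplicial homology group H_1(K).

H_1 ≅ Z^2.

Take the total order v_0 < v_1 < v_2 < v_3 < v_4 < v_5 < v_6 on the vertex set. Then K (dimension 2) consists of the simplices:

  0-simplices (7): [v_0], [v_1], [v_2], [v_3], [v_4], [v_5], [v_6]
  1-simplices (21): (21 of them)
  2-simplices (14): (14 of them)

so the chain groups are C_0 ≅ Z^7, C_1 ≅ Z^21, C_2 ≅ Z^14.

The boundary map ∂_1: C_1 → C_0 is given by ∂[p,q] = [q] − [p]. For instance
  ∂[v_0,v_6] = [v_6] − [v_0].
As a 7×21 matrix over Z this has rank 6, with invariant factors (1,1,1,1,1,1).

Boundary ∂_2: C_2 → C_1 maps a triangle to the signed sum of its edges. For instance
  ∂[v_0,v_1,v_3] = [v_1,v_3] − [v_0,v_3] + [v_0,v_1],
  ∂[v_2,v_3,v_5] = [v_3,v_5] − [v_2,v_5] + [v_2,v_3].
This gives a 21×14 integer matrix of rank 13; reducing to Smith normal form yields diagonal entries (1,1,1,1,1,1,1,1,1,1,1,1,1).

From H_k ≅ ker(∂_k) / im(∂_{k+1}) we obtain:

  H_1: rank ker ∂_1 − rank ∂_2 = (21 − 6) − 13 = 2, and the invariant factors of ∂_2 are all 1, so H_1 ≅ Z^2.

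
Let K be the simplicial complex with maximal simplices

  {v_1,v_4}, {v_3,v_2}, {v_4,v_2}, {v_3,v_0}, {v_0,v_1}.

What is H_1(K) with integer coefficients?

Take the total order v_0 < v_1 < v_2 < v_3 < v_4 on the vertex set. Then K (dimension 1) consists of the simplices:

  0-simplices (5): [v_0], [v_1], [v_2], [v_3], [v_4]
  1-simplices (5): [v_0,v_1], [v_0,v_3], [v_1,v_4], [v_2,v_3], [v_2,v_4]

giving chain groups C_0 ≅ Z^5, C_1 ≅ Z^5.

Boundary ∂_1: C_1 → C_0 sends each edge [p,q] (with p < q) to q − p. For instance
  ∂[v_0,v_1] = [v_1] − [v_0].
This gives a 5×5 integer matrix of rank 4; reducing to Smith normal form yields diagonal entries (1,1,1,1).

Reading off H_k = ker ∂_k / im ∂_{k+1}:

  H_1: rank ker ∂_1 − rank ∂_2 = (5 − 4) − 0 = 1, and there is no ∂_2, so H_1 ≅ Z.

H_1 = Z.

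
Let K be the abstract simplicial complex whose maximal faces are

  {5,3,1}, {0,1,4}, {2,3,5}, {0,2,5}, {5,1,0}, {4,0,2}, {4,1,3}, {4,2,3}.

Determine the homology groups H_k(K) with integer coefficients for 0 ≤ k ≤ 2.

Take the total order 0 < 1 < 2 < 3 < 4 < 5 on the vertex set. Then K (dimension 2) consists of the simplices:

  0-simplices (6): [0], [1], [2], [3], [4], [5]
  1-simplices (12): [0,1], [0,2], [0,4], [0,5], [1,3], [1,4], [1,5], [2,3], [2,4], [2,5], [3,4], [3,5]
  2-simplices (8): [0,1,4], [0,1,5], [0,2,4], [0,2,5], [1,3,4], [1,3,5], [2,3,4], [2,3,5]

giving chain groups C_0 ≅ Z^6, C_1 ≅ Z^12, C_2 ≅ Z^8.

∂_1: C_1 → C_0 is given by ∂[p,q] = [q] − [p]. For instance
  ∂[1,3] = [3] − [1].
This gives a 6×12 integer matrix of rank 5; reducing to Smith normal form yields diagonal entries (1,1,1,1,1).

Boundary ∂_2: C_2 → C_1 acts by ∂[p,q,r] = [q,r] − [p,r] + [p,q]. For instance
  ∂[2,3,5] = [3,5] − [2,5] + [2,3],
  ∂[1,3,4] = [3,4] − [1,4] + [1,3].
This gives a 12×8 integer matrix of rank 7; reducing to Smith normal form yields diagonal entries (1,1,1,1,1,1,1).

Reading off H_k = ker ∂_k / im ∂_{k+1}:

  H_0: rank C_0 − rank ∂_1 = 6 − 5 = 1, and the invariant factors of ∂_1 are all 1, so H_0 = Z.
  H_1: rank ker ∂_1 − rank ∂_2 = (12 − 5) − 7 = 0, and the invariant factors of ∂_2 are all 1, so H_1 = 0.
  H_2: rank ker ∂_2 − rank ∂_3 = (8 − 7) − 0 = 1, and there is no ∂_3, so H_2 = Z.

H_0 = Z,  H_1 = 0,  H_2 = Z.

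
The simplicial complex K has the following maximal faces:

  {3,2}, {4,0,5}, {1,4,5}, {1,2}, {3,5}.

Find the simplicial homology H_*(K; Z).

We work with the vertex ordering 0 < 1 < 2 < 3 < 4 < 5. The simplices of K, each written with vertices in increasing order, are:

  0-simplices (6): [0], [1], [2], [3], [4], [5]
  1-simplices (8): [0,4], [0,5], [1,2], [1,4], [1,5], [2,3], [3,5], [4,5]
  2-simplices (2): [0,4,5], [1,4,5]

so the chain groups are C_0 ≅ Z^6, C_1 ≅ Z^8, C_2 ≅ Z^2.

∂_1: C_1 → C_0 maps an edge to its endpoints' difference, ∂[p,q] = q − p. For instance
  ∂[1,4] = [4] − [1].
The 6×8 boundary matrix has rank 5 and Smith normal form diag(1,1,1,1,1).

∂_2: C_2 → C_1 maps a triangle to the signed sum of its edges. For instance
  ∂[1,4,5] = [4,5] − [1,5] + [1,4],
  ∂[0,4,5] = [4,5] − [0,5] + [0,4].
This gives a 8×2 integer matrix of rank 2; reducing to Smith normal form yields diagonal entries (1,1).

Now H_k = ker ∂_k / im ∂_{k+1}, so:

  H_0: rank C_0 − rank ∂_1 = 6 − 5 = 1, and the invariant factors of ∂_1 are all 1, so H_0 = Z.
  H_1: rank ker ∂_1 − rank ∂_2 = (8 − 5) − 2 = 1, and the invariant factors of ∂_2 are all 1, so H_1 = Z.
  H_2: rank ker ∂_2 − rank ∂_3 = (2 − 2) − 0 = 0, and there is no ∂_3, so H_2 = 0.

As a check, the Euler characteristic is 6 − 8 + 2 = 0, which agrees with 1 − 1 + 0 = 0.

H_0 ≅ Z,  H_1 ≅ Z,  H_2 = 0.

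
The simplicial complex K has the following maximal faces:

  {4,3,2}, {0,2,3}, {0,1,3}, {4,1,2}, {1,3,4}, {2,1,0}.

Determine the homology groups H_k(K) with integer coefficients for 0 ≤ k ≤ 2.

H_0 = Z,  H_1 = 0,  H_2 = Z.

We work with the vertex ordering 0 < 1 < 2 < 3 < 4. The simplices of K, each written with vertices in increasing order, are:

  0-simplices (5): [0], [1], [2], [3], [4]
  1-simplices (9): [0,1], [0,2], [0,3], [1,2], [1,3], [1,4], [2,3], [2,4], [3,4]
  2-simplices (6): [0,1,2], [0,1,3], [0,2,3], [1,2,4], [1,3,4], [2,3,4]

Hence C_0 ≅ Z^5, C_1 ≅ Z^9, C_2 ≅ Z^6.

∂_1: C_1 → C_0 maps an edge to its endpoints' difference, ∂[p,q] = q − p.
The 5×9 boundary matrix has rank 4 and Smith normal form diag(1,1,1,1).

∂_2: C_2 → C_1 sends each 2-simplex [p,q,r] to [q,r] − [p,r] + [p,q]. For instance
  ∂[0,1,3] = [1,3] − [0,3] + [0,1],
  ∂[1,2,4] = [2,4] − [1,4] + [1,2].
The resulting 9×6 matrix has rank 5, and its Smith normal form has invariant factors (1,1,1,1,1).

Computing H_k = (kernel of ∂_k) / (image of ∂_{k+1}):

  H_0: rank C_0 − rank ∂_1 = 5 − 4 = 1, and the invariant factors of ∂_1 are all 1, so H_0 = Z.
  H_1: rank ker ∂_1 − rank ∂_2 = (9 − 4) − 5 = 0, and the invariant factors of ∂_2 are all 1, so H_1 = 0.
  H_2: rank ker ∂_2 − rank ∂_3 = (6 − 5) − 0 = 1, and there is no ∂_3, so H_2 = Z.

(K is a triangulation of the 2-sphere S^2.)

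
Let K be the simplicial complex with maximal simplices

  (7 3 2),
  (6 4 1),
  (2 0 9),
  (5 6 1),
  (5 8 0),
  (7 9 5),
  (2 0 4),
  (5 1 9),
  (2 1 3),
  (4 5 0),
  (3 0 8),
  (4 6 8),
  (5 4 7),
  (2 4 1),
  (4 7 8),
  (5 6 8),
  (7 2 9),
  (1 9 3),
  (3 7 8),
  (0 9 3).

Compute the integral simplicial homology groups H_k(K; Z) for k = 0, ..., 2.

H_0 ≅ Z,  H_1 ≅ Z ⊕ Z/2Z,  H_2 = 0.

Take the total order 0 < 1 < 2 < 3 < 4 < 5 < 6 < 7 < 8 < 9 on the vertex set. Then K (dimension 2) consists of the simplices:

  0-simplices (10): [0], [1], [2], [3], [4], [5], [6], [7], [8], [9]
  1-simplices (30): (30 of them)
  2-simplices (20): (20 of them)

so the chain groups are C_0 ≅ Z^10, C_1 ≅ Z^30, C_2 ≅ Z^20.

The boundary map ∂_1: C_1 → C_0 is given by ∂[p,q] = [q] − [p]. For instance
  ∂[0,9] = [9] − [0].
The resulting 10×30 matrix has rank 9, and its Smith normal form has invariant factors (1,1,1,1,1,1,1,1,1).

∂_2: C_2 → C_1 acts by ∂[p,q,r] = [q,r] − [p,r] + [p,q]. For instance
  ∂[0,4,5] = [4,5] − [0,5] + [0,4],
  ∂[5,6,8] = [6,8] − [5,8] + [5,6].
The 30×20 boundary matrix has rank 20 and Smith normal form diag(1,1,1,1,1,1,1,1,1,1,1,1,1,1,1,1,1,1,1,2).

Reading off H_k = ker ∂_k / im ∂_{k+1}:

  H_0: rank C_0 − rank ∂_1 = 10 − 9 = 1, and the invariant factors of ∂_1 are all 1, so H_0 = Z.
  H_1: rank ker ∂_1 − rank ∂_2 = (30 − 9) − 20 = 1, and ∂_2 has invariant factor 2 > 1, so H_1 = Z ⊕ Z/2Z.
  H_2: rank ker ∂_2 − rank ∂_3 = (20 − 20) − 0 = 0, and there is no ∂_3, so H_2 = 0.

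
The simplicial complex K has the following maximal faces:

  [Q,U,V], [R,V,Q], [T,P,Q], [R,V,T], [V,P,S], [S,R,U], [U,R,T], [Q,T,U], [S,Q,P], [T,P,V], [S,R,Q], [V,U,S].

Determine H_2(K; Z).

Fix the vertex order P < Q < R < S < T < U < V and write every simplex with vertices in increasing order. Then dim K = 2 and the simplices of K are:

  0-simplices (7): P, Q, R, S, T, U, V
  1-simplices (18): PQ, PS, PT, PV, QR, QS, QT, QU, QV, RS, RT, RU, RV, SU, SV, TU, TV, UV
  2-simplices (12): PQS, PQT, PSV, PTV, QRS, QRV, QTU, QUV, RSU, RTU, RTV, SUV

Hence C_0 ≅ Z^7, C_1 ≅ Z^18, C_2 ≅ Z^12.

Boundary ∂_1: C_1 → C_0 maps an edge to its endpoints' difference, ∂[p,q] = q − p. For instance
  ∂RS = S − R.
The resulting 7×18 matrix has rank 6, and its Smith normal form has invariant factors (1,1,1,1,1,1).

Boundary ∂_2: C_2 → C_1 maps a triangle to the signed sum of its edges. For instance
  ∂PQT = QT − PT + PQ,
  ∂PTV = TV − PV + PT.
The resulting 18×12 matrix has rank 12, and its Smith normal form has invariant factors (1,1,1,1,1,1,1,1,1,1,1,2).

Computing H_k = (kernel of ∂_k) / (image of ∂_{k+1}):

  H_2: rank ker ∂_2 − rank ∂_3 = (12 − 12) − 0 = 0, and there is no ∂_3, so H_2 = 0.

H_2 ≅ 0.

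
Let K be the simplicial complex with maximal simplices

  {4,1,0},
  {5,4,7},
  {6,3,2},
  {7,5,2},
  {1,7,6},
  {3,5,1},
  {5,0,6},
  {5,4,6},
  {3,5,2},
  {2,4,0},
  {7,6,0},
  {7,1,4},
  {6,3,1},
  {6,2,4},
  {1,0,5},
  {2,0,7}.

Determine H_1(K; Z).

H_1 = Z^2.

Take the total order 0 < 1 < 2 < 3 < 4 < 5 < 6 < 7 on the vertex set. Then K (dimension 2) consists of the simplices:

  0-simplices (8): [0], [1], [2], [3], [4], [5], [6], [7]
  1-simplices (24): (24 of them)
  2-simplices (16): [0,1,4], [0,1,5], [0,2,4], [0,2,7], [0,5,6], [0,6,7], [1,3,5], [1,3,6], [1,4,7], [1,6,7], [2,3,5], [2,3,6], [2,4,6], [2,5,7], [4,5,6], [4,5,7]

so the chain groups are C_0 ≅ Z^8, C_1 ≅ Z^24, C_2 ≅ Z^16.

Boundary ∂_1: C_1 → C_0 is given by ∂[p,q] = [q] − [p]. For instance
  ∂[5,7] = [7] − [5].
As a 8×24 matrix over Z this has rank 7, with invariant factors (1,1,1,1,1,1,1).

∂_2: C_2 → C_1 sends each 2-simplex [p,q,r] to [q,r] − [p,r] + [p,q]. For instance
  ∂[4,5,7] = [5,7] − [4,7] + [4,5],
  ∂[1,3,6] = [3,6] − [1,6] + [1,3].
The 24×16 boundary matrix has rank 15 and Smith normal form diag(1,1,1,1,1,1,1,1,1,1,1,1,1,1,1).

Computing H_k = (kernel of ∂_k) / (image of ∂_{k+1}):

  H_1: rank ker ∂_1 − rank ∂_2 = (24 − 7) − 15 = 2, and the invariant factors of ∂_2 are all 1, so H_1 = Z^2.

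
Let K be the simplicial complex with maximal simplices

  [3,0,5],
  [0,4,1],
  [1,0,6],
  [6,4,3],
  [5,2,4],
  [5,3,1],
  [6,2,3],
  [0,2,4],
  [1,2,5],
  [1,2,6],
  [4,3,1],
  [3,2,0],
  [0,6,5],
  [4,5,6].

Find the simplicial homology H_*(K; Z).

Take the total order 0 < 1 < 2 < 3 < 4 < 5 < 6 on the vertex set. Then K (dimension 2) consists of the simplices:

  0-simplices (7): [0], [1], [2], [3], [4], [5], [6]
  1-simplices (21): [0,1], [0,2], [0,3], [0,4], [0,5], [0,6], [1,2], [1,3], [1,4], [1,5], [1,6], [2,3], [2,4], [2,5], [2,6], [3,4], [3,5], [3,6], [4,5], [4,6], [5,6]
  2-simplices (14): [0,1,4], [0,1,6], [0,2,3], [0,2,4], [0,3,5], [0,5,6], [1,2,5], [1,2,6], [1,3,4], [1,3,5], [2,3,6], [2,4,5], [3,4,6], [4,5,6]

giving chain groups C_0 ≅ Z^7, C_1 ≅ Z^21, C_2 ≅ Z^14.

Boundary ∂_1: C_1 → C_0 sends each edge [p,q] (with p < q) to q − p. For instance
  ∂[4,6] = [6] − [4].
The 7×21 boundary matrix has rank 6 and Smith normal form diag(1,1,1,1,1,1).

Boundary ∂_2: C_2 → C_1 acts by ∂[p,q,r] = [q,r] − [p,r] + [p,q]. For instance
  ∂[0,2,3] = [2,3] − [0,3] + [0,2],
  ∂[2,3,6] = [3,6] − [2,6] + [2,3].
The 21×14 boundary matrix has rank 13 and Smith normal form diag(1,1,1,1,1,1,1,1,1,1,1,1,1).

Reading off H_k = ker ∂_k / im ∂_{k+1}:

  H_0: rank C_0 − rank ∂_1 = 7 − 6 = 1, and the invariant factors of ∂_1 are all 1, so H_0 ≅ Z.
  H_1: rank ker ∂_1 − rank ∂_2 = (21 − 6) − 13 = 2, and the invariant factors of ∂_2 are all 1, so H_1 ≅ Z^2.
  H_2: rank ker ∂_2 − rank ∂_3 = (14 − 13) − 0 = 1, and there is no ∂_3, so H_2 ≅ Z.

H_0 ≅ Z,  H_1 ≅ Z^2,  H_2 ≅ Z.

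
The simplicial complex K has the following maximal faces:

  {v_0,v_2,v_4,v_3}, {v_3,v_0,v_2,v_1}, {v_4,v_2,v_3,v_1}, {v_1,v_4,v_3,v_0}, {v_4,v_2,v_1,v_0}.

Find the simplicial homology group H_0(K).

Order the vertices as v_0 < v_1 < v_2 < v_3 < v_4. Listing each simplex with vertices in this order, K has dimension 3 with simplices:

  0-simplices (5): [v_0], [v_1], [v_2], [v_3], [v_4]
  1-simplices (10): [v_0,v_1], [v_0,v_2], [v_0,v_3], [v_0,v_4], [v_1,v_2], [v_1,v_3], [v_1,v_4], [v_2,v_3], [v_2,v_4], [v_3,v_4]
  2-simplices (10): [v_0,v_1,v_2], [v_0,v_1,v_3], [v_0,v_1,v_4], [v_0,v_2,v_3], [v_0,v_2,v_4], [v_0,v_3,v_4], [v_1,v_2,v_3], [v_1,v_2,v_4], [v_1,v_3,v_4], [v_2,v_3,v_4]
  3-simplices (5): [v_0,v_1,v_2,v_3], [v_0,v_1,v_2,v_4], [v_0,v_1,v_3,v_4], [v_0,v_2,v_3,v_4], [v_1,v_2,v_3,v_4]

Hence C_0 ≅ Z^5, C_1 ≅ Z^10, C_2 ≅ Z^10, C_3 ≅ Z^5.

Boundary ∂_1: C_1 → C_0 maps an edge to its endpoints' difference, ∂[p,q] = q − p. For instance
  ∂[v_1,v_2] = [v_2] − [v_1].
As a 5×10 matrix over Z this has rank 4, with invariant factors (1,1,1,1).

∂_2: C_2 → C_1 maps a triangle to the signed sum of its edges. For instance
  ∂[v_1,v_2,v_4] = [v_2,v_4] − [v_1,v_4] + [v_1,v_2],
  ∂[v_0,v_2,v_4] = [v_2,v_4] − [v_0,v_4] + [v_0,v_2].
This gives a 10×10 integer matrix of rank 6; reducing to Smith normal form yields diagonal entries (1,1,1,1,1,1).

Boundary ∂_3: C_3 → C_2 sends each 3-simplex σ to the alternating sum Σ_i (−1)^i (σ with its i-th vertex removed). For instance
  ∂[v_0,v_2,v_3,v_4] = [v_2,v_3,v_4] − [v_0,v_3,v_4] + [v_0,v_2,v_4] − [v_0,v_2,v_3],
  ∂[v_0,v_1,v_3,v_4] = [v_1,v_3,v_4] − [v_0,v_3,v_4] + [v_0,v_1,v_4] − [v_0,v_1,v_3].
The resulting 10×5 matrix has rank 4, and its Smith normal form has invariant factors (1,1,1,1).

From H_k ≅ ker(∂_k) / im(∂_{k+1}) we obtain:

  H_0: rank C_0 − rank ∂_1 = 5 − 4 = 1, and the invariant factors of ∂_1 are all 1, so H_0 = Z.

H_0 = Z.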